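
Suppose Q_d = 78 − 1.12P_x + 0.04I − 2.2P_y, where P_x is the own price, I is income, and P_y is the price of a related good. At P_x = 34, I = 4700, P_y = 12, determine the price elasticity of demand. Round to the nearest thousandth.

Evaluating quantity at (P_x, I, P_y) gives Q_d = 78 − 1.12(34) + 0.04(4700) − 2.2(12) = 78 − 38.08 + 188 − 26.4 = 201.52.
∂Q_d/∂P_x = −1.12, so E_p = (−1.12)·(34/201.52) ≈ -0.189.
|E_p| < 1: demand is inelastic.

-0.189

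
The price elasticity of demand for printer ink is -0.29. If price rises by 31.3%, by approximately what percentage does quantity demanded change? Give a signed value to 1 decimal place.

%ΔQ ≈ E × %ΔP = (-0.29) × (31.3%) ≈ -9.1%.

-9.1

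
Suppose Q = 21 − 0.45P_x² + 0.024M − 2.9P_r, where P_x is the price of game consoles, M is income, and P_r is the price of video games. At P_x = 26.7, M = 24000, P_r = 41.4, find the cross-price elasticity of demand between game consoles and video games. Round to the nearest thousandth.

Substituting, Q = 21 − 0.45(26.7)² + 0.024(24000) − 2.9(41.4) = 21 − 320.8005 + 576 − 120.06 = 156.1395.
∂Q/∂P_r = −2.9, so E_xy = -2.9·(41.4/156.1395) ≈ -0.769.
E_xy < 0: the goods are complements.

-0.769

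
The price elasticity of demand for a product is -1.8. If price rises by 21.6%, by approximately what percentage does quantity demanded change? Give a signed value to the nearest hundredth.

-38.88

%ΔQ ≈ E × %ΔP = (-1.8) × (21.6%) = -38.88%.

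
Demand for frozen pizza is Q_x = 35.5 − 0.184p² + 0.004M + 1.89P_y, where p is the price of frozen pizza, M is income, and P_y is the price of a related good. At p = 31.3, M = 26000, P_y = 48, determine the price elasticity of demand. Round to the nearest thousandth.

-7.217

Evaluating quantity at (p, M, P_y) gives Q_x = 35.5 − 0.184(31.3)² + 0.004(26000) + 1.89(48) = 35.5 − 180.263 + 104 + 90.72 = 49.957.
∂Q_x/∂p = −2·0.184·p = -11.5184, so E_p = -11.5184·(31.3/49.957) ≈ -7.217.
|E_p| > 1: demand is elastic.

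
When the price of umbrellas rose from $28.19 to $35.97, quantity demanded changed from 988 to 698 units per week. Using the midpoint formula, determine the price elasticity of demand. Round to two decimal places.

-1.42

%Δq = (698 − 988)/[(988 + 698)/2] = -290/843 ≈ -0.3440.
%ΔP = (35.97 − 28.19)/[(28.19 + 35.97)/2] = 7.78/32.08 ≈ 0.2425.
Arc elasticity E = %Δq/%ΔP ≈ -0.3440/0.2425 ≈ -1.42.
|E| > 1: demand is elastic over this range.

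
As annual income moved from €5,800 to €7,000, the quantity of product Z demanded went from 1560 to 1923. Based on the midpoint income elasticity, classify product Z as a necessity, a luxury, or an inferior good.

%ΔQ = (1923 − 1560)/[(1560+1923)/2] = 363/1741.5 ≈ 0.2084.
%ΔI = (7,000 − 5,800)/[(5,800+7,000)/2] = 1200/6400 ≈ 0.1875.
E_I = %ΔQ/%ΔI ≈ 1.112.
E_I > 1: normal good (luxury).

luxury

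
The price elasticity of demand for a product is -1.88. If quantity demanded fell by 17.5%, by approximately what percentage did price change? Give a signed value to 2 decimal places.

9.31

%ΔQ ≈ E × %ΔP ⇒ %ΔP = %ΔQ / E = (-17.5%)/(-1.88) ≈ 9.31%.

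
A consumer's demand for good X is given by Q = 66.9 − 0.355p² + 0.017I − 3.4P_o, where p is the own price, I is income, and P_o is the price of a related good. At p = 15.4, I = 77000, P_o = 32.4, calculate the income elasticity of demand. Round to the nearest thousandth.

1.108

At the given point, Q = 66.9 − 0.355(15.4)² + 0.017(77000) − 3.4(32.4) = 66.9 − 84.1918 + 1309 − 110.16 = 1181.5482.
∂Q/∂I = +0.017, so E_I = 0.017·(77000/1181.5482) ≈ 1.108.
E_I > 1: normal good (luxury).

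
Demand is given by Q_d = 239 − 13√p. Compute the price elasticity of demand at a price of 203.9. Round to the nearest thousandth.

-1.739

At p = 203.9, Q_d = 53.3684.
dQ_d/dp = −13/(2√p) = −13/(2·14.2794).
Point elasticity E = (dQ_d/dp)·(p/Q_d) = -0.4552 × 203.9/53.3684 ≈ -1.739.
|E| > 1, so demand is elastic at this price.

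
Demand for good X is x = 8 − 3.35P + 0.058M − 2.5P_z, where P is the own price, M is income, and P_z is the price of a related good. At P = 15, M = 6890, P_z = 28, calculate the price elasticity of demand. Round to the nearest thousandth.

-0.175

First evaluate x: 8 − 3.35(15) + 0.058(6890) − 2.5(28) = 8 − 50.25 + 399.62 − 70 = 287.37.
∂x/∂P = −3.35, so E_p = (−3.35)·(15/287.37) ≈ -0.175.
|E_p| < 1: demand is inelastic.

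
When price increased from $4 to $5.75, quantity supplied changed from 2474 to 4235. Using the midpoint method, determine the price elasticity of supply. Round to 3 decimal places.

1.462

%ΔQ = (4235 − 2474)/[(2474 + 4235)/2] = 1761/3354.5 ≈ 0.5250.
%ΔP = (5.75 − 4)/[(4 + 5.75)/2] = 1.75/4.875 ≈ 0.3590.
Arc elasticity E = %ΔQ/%ΔP ≈ 0.5250/0.3590 ≈ 1.462.
|E| > 1: supply is elastic over this range.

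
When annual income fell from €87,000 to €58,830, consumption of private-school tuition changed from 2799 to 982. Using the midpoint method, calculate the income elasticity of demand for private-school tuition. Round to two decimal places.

2.49

%ΔQ = (982 − 2799)/[(2799+982)/2] = -1817/1890.5 ≈ -0.9611.
%ΔI = (58,830 − 87,000)/[(87,000+58,830)/2] = -28170/72915 ≈ -0.3863.
E_I = %ΔQ/%ΔI ≈ 2.49.
E_I > 1: normal good (luxury).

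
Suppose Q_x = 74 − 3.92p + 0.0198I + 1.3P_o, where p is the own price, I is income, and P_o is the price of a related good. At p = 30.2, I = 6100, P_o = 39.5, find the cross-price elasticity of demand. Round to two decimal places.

Evaluating quantity at (p, I, P_o) gives Q_x = 74 − 3.92(30.2) + 0.0198(6100) + 1.3(39.5) = 74 − 118.384 + 120.78 + 51.35 = 127.746.
∂Q_x/∂P_o = +1.3, so E_xy = 1.3·(39.5/127.746) ≈ 0.40.
E_xy > 0: the goods are substitutes.

0.40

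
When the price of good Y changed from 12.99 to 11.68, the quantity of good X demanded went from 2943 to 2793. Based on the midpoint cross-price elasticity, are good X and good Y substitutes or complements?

%ΔQ_x = (2793 − 2943)/[(2943+2793)/2] = -150/2868 ≈ -0.0523.
%ΔP_y = (11.68 − 12.99)/[(12.99+11.68)/2] ≈ -0.1062.
E_xy = -0.0523/-0.1062 ≈ 0.492.
E_xy > 0, so the goods are substitutes.

substitutes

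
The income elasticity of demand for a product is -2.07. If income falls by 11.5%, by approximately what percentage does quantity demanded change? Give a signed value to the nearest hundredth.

%ΔQ ≈ E × %ΔI = (-2.07) × (-11.5%) ≈ 23.81%.

23.81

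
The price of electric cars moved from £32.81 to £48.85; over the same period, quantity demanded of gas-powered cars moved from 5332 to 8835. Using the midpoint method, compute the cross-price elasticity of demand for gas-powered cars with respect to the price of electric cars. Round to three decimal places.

%ΔQ_x = (8835 − 5332)/[(5332+8835)/2] = 3503/7083.5 ≈ 0.4945.
%ΔP_y = (48.85 − 32.81)/[(32.81+48.85)/2] ≈ 0.3928.
E_xy = 0.4945/0.3928 ≈ 1.259.
E_xy > 0, so gas-powered cars and electric cars are substitutes.

1.259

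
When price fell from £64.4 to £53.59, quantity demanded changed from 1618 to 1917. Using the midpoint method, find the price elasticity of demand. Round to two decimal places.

%ΔQ = (1917 − 1618)/[(1618 + 1917)/2] = 299/1767.5 ≈ 0.1692.
%ΔP = (53.59 − 64.4)/[(64.4 + 53.59)/2] = -10.81/58.995 ≈ -0.1832.
Arc elasticity E = %ΔQ/%ΔP ≈ 0.1692/-0.1832 ≈ -0.92.
|E| < 1: demand is inelastic over this range.

-0.92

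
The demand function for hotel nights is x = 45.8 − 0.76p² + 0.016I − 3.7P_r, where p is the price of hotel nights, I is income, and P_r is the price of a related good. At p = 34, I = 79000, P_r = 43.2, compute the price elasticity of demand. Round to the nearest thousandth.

-6.474

At the given point, x = 45.8 − 0.76(34)² + 0.016(79000) − 3.7(43.2) = 45.8 − 878.56 + 1264 − 159.84 = 271.4.
∂x/∂p = −2·0.76·p = -51.68, so E_p = -51.68·(34/271.4) ≈ -6.474.
|E_p| > 1: demand is elastic.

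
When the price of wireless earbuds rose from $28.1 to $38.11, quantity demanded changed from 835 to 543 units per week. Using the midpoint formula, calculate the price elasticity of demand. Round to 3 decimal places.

-1.402

%Δq = (543 − 835)/[(835 + 543)/2] = -292/689 ≈ -0.4238.
%Δp = (38.11 − 28.1)/[(28.1 + 38.11)/2] = 10.01/33.105 ≈ 0.3024.
Arc elasticity E = %Δq/%Δp ≈ -0.4238/0.3024 ≈ -1.402.
|E| > 1: demand is elastic over this range.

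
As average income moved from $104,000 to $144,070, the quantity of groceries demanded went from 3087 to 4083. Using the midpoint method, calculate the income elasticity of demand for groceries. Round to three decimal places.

%ΔQ = (4083 − 3087)/[(3087+4083)/2] = 996/3585 ≈ 0.2778.
%ΔM = (144,070 − 104,000)/[(104,000+144,070)/2] = 40070/124035 ≈ 0.3231.
E_I = %ΔQ/%ΔM ≈ 0.860.
E_I ∈ (0,1): normal good (necessity).

0.860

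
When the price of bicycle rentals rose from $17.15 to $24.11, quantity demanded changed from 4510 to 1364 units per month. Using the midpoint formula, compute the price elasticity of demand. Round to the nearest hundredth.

-3.18

%ΔQ = (1364 − 4510)/[(4510 + 1364)/2] = -3146/2937 ≈ -1.0712.
%ΔP = (24.11 − 17.15)/[(17.15 + 24.11)/2] = 6.96/20.63 ≈ 0.3374.
Arc elasticity E = %ΔQ/%ΔP ≈ -1.0712/0.3374 ≈ -3.18.
|E| > 1: demand is elastic over this range.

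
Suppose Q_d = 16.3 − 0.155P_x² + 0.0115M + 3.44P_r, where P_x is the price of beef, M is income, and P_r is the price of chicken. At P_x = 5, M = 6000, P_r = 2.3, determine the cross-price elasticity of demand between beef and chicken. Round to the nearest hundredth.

0.09

Evaluating quantity at (P_x, M, P_r) gives Q_d = 16.3 − 0.155(5)² + 0.0115(6000) + 3.44(2.3) = 16.3 − 3.875 + 69 + 7.912 = 89.337.
∂Q_d/∂P_r = +3.44, so E_xy = 3.44·(2.3/89.337) ≈ 0.09.
E_xy > 0: the goods are substitutes.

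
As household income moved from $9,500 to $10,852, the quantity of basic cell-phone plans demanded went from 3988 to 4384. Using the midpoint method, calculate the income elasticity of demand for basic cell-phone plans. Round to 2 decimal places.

0.71

%ΔQ = (4384 − 3988)/[(3988+4384)/2] = 396/4186 ≈ 0.0946.
%ΔI = (10,852 − 9,500)/[(9,500+10,852)/2] = 1352/10176 ≈ 0.1329.
E_I = %ΔQ/%ΔI ≈ 0.71.
E_I ∈ (0,1): normal good (necessity).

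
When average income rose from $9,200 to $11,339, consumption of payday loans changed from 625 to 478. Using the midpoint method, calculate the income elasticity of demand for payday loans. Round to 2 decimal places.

-1.28

%ΔQ = (478 − 625)/[(625+478)/2] = -147/551.5 ≈ -0.2665.
%ΔI = (11,339 − 9,200)/[(9,200+11,339)/2] = 2139/10269.5 ≈ 0.2083.
E_I = %ΔQ/%ΔI ≈ -1.28.
E_I < 0: inferior good.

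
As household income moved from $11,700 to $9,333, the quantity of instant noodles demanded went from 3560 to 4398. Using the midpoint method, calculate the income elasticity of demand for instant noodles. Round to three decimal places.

-0.936

%ΔQ = (4398 − 3560)/[(3560+4398)/2] = 838/3979 ≈ 0.2106.
%ΔI = (9,333 − 11,700)/[(11,700+9,333)/2] = -2367/10516.5 ≈ -0.2251.
E_I = %ΔQ/%ΔI ≈ -0.936.
E_I < 0: inferior good.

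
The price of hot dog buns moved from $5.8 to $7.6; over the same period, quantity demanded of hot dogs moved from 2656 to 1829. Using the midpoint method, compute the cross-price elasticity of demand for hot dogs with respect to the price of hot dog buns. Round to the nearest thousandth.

-1.373

%ΔQ_x = (1829 − 2656)/[(2656+1829)/2] = -827/2242.5 ≈ -0.3688.
%ΔP_y = (7.6 − 5.8)/[(5.8+7.6)/2] ≈ 0.2687.
E_xy = -0.3688/0.2687 ≈ -1.373.
E_xy < 0, so hot dogs and hot dog buns are complements.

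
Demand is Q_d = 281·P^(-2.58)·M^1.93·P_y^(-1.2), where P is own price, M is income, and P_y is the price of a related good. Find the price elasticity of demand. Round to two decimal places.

-2.58

For a Cobb–Douglas (constant-elasticity) form Q_d = A·P^α·…, the elasticity with respect to P equals the exponent α at every point.
Here the exponent on P is -2.58, so the price elasticity of demand is -2.58.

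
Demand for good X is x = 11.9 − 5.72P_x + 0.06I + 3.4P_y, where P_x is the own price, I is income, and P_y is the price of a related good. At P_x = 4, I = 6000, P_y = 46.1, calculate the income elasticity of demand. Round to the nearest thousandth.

0.712

x = 11.9 − 5.72(4) + 0.06(6000) + 3.4(46.1) = 11.9 − 22.88 + 360 + 156.74 = 505.76.
∂x/∂I = +0.06, so E_I = 0.06·(6000/505.76) ≈ 0.712.
E_I ∈ (0,1): normal good (necessity).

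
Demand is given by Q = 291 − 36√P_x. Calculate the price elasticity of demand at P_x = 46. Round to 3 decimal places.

-2.607

At P_x = 46, Q = 46.8361.
dQ/dP_x = −36/(2√P_x) = −36/(2·6.7823).
Point elasticity E = (dQ/dP_x)·(P_x/Q) = -2.654 × 46/46.8361 ≈ -2.607.
|E| > 1, so demand is elastic at this price.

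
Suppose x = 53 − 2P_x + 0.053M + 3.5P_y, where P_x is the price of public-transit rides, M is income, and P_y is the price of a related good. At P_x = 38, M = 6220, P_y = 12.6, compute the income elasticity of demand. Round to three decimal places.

0.940

x = 53 − 2(38) + 0.053(6220) + 3.5(12.6) = 53 − 76 + 329.66 + 44.1 = 350.76.
∂x/∂M = +0.053, so E_I = 0.053·(6220/350.76) ≈ 0.940.
E_I ∈ (0,1): normal good (necessity).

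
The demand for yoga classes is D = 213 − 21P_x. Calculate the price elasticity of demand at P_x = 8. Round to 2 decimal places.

At P_x = 8, D = 45.
dD/dP_x = −21.
Point elasticity E = (dD/dP_x)·(P_x/D) = -21 × 8/45 ≈ -3.73.
|E| > 1, so demand is elastic at this price.

-3.73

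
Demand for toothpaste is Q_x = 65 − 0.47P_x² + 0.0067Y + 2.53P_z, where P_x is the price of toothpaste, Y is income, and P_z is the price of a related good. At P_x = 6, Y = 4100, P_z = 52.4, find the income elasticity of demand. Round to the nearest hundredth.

Q_x = 65 − 0.47(6)² + 0.0067(4100) + 2.53(52.4) = 65 − 16.92 + 27.47 + 132.572 = 208.122.
∂Q_x/∂Y = +0.0067, so E_I = 0.0067·(4100/208.122) ≈ 0.13.
E_I ∈ (0,1): normal good (necessity).

0.13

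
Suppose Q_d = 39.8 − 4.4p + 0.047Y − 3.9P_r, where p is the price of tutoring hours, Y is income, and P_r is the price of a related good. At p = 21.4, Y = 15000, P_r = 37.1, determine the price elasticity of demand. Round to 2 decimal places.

Q_d = 39.8 − 4.4(21.4) + 0.047(15000) − 3.9(37.1) = 39.8 − 94.16 + 705 − 144.69 = 505.95.
∂Q_d/∂p = −4.4, so E_p = (−4.4)·(21.4/505.95) ≈ -0.19.
|E_p| < 1: demand is inelastic.

-0.19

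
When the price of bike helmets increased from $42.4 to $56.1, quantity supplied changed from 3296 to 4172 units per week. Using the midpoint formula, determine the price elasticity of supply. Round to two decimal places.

%ΔQ = (4172 − 3296)/[(3296 + 4172)/2] = 876/3734 ≈ 0.2346.
%Δp = (56.1 − 42.4)/[(42.4 + 56.1)/2] = 13.7/49.25 ≈ 0.2782.
Arc elasticity E = %ΔQ/%Δp ≈ 0.2346/0.2782 ≈ 0.84.
|E| < 1: supply is inelastic over this range.

0.84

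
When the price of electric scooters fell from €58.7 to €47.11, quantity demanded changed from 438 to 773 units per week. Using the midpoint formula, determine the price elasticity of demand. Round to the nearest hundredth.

%ΔQ = (773 − 438)/[(438 + 773)/2] = 335/605.5 ≈ 0.5533.
%Δp = (47.11 − 58.7)/[(58.7 + 47.11)/2] = -11.59/52.905 ≈ -0.2191.
Arc elasticity E = %ΔQ/%Δp ≈ 0.5533/-0.2191 ≈ -2.53.
|E| > 1: demand is elastic over this range.

-2.53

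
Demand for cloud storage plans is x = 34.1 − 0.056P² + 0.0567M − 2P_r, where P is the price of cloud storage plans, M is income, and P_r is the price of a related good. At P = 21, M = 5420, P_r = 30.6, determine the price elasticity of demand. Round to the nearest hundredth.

At the given point, x = 34.1 − 0.056(21)² + 0.0567(5420) − 2(30.6) = 34.1 − 24.696 + 307.314 − 61.2 = 255.518.
∂x/∂P = −2·0.056·P = -2.352, so E_p = -2.352·(21/255.518) ≈ -0.19.
|E_p| < 1: demand is inelastic.

-0.19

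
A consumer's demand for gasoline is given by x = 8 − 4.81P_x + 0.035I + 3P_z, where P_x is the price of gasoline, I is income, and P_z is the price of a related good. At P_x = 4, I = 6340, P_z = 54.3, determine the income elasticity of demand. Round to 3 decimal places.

0.594

x = 8 − 4.81(4) + 0.035(6340) + 3(54.3) = 8 − 19.24 + 221.9 + 162.9 = 373.56.
∂x/∂I = +0.035, so E_I = 0.035·(6340/373.56) ≈ 0.594.
E_I ∈ (0,1): normal good (necessity).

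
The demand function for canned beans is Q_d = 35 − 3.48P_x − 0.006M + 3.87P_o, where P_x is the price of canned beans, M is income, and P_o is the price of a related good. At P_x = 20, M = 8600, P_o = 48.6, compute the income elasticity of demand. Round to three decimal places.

First evaluate Q_d: 35 − 3.48(20) − 0.006(8600) + 3.87(48.6) = 35 − 69.6 − 51.6 + 188.082 = 101.882.
∂Q_d/∂M = −0.006, so E_I = -0.006·(8600/101.882) ≈ -0.506.
E_I < 0: inferior good.

-0.506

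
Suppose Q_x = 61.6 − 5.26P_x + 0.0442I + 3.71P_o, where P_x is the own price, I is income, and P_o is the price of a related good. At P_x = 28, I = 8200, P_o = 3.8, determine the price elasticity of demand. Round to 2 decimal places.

Evaluating quantity at (P_x, I, P_o) gives Q_x = 61.6 − 5.26(28) + 0.0442(8200) + 3.71(3.8) = 61.6 − 147.28 + 362.44 + 14.098 = 290.858.
∂Q_x/∂P_x = −5.26, so E_p = (−5.26)·(28/290.858) ≈ -0.51.
|E_p| < 1: demand is inelastic.

-0.51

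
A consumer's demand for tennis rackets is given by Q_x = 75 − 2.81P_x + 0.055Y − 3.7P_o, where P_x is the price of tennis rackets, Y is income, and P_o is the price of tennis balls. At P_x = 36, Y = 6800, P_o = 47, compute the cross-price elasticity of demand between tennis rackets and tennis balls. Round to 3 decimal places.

Q_x = 75 − 2.81(36) + 0.055(6800) − 3.7(47) = 75 − 101.16 + 374 − 173.9 = 173.94.
∂Q_x/∂P_o = −3.7, so E_xy = -3.7·(47/173.94) ≈ -1.000.
E_xy < 0: the goods are complements.

-1.000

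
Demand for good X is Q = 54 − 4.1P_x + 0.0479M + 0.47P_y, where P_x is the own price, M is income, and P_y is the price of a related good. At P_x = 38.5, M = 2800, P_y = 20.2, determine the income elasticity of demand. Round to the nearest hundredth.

3.37

At the given point, Q = 54 − 4.1(38.5) + 0.0479(2800) + 0.47(20.2) = 54 − 157.85 + 134.12 + 9.494 = 39.764.
∂Q/∂M = +0.0479, so E_I = 0.0479·(2800/39.764) ≈ 3.37.
E_I > 1: normal good (luxury).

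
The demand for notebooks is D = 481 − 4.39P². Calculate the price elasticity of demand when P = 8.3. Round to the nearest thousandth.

At P = 8.3, D = 178.5729.
dD/dP = −2·4.39·P = −72.874.
Point elasticity E = (dD/dP)·(P/D) = -72.874 × 8.3/178.5729 ≈ -3.387.
|E| > 1, so demand is elastic at this price.

-3.387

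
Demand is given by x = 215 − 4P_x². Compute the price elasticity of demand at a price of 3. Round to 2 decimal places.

At P_x = 3, x = 179.
dx/dP_x = −2·4·P_x = −24.
Point elasticity E = (dx/dP_x)·(P_x/x) = -24 × 3/179 ≈ -0.40.
|E| < 1, so demand is inelastic at this price.

-0.40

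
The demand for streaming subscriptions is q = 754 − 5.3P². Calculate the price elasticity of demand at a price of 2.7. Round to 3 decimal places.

At P = 2.7, q = 715.363.
dq/dP = −2·5.3·P = −28.62.
Point elasticity E = (dq/dP)·(P/q) = -28.62 × 2.7/715.363 ≈ -0.108.
|E| < 1, so demand is inelastic at this price.

-0.108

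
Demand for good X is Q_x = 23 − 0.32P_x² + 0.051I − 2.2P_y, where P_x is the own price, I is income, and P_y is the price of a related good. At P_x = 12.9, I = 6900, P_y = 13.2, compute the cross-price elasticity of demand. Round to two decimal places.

Q_x = 23 − 0.32(12.9)² + 0.051(6900) − 2.2(13.2) = 23 − 53.2512 + 351.9 − 29.04 = 292.6088.
∂Q_x/∂P_y = −2.2, so E_xy = -2.2·(13.2/292.6088) ≈ -0.10.
E_xy < 0: the goods are complements.

-0.10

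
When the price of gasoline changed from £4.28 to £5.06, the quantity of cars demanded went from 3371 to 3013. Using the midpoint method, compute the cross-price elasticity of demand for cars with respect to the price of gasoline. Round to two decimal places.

-0.67

%ΔQ_x = (3013 − 3371)/[(3371+3013)/2] = -358/3192 ≈ -0.1122.
%ΔP_y = (5.06 − 4.28)/[(4.28+5.06)/2] ≈ 0.1670.
E_xy = -0.1122/0.1670 ≈ -0.67.
E_xy < 0, so cars and gasoline are complements.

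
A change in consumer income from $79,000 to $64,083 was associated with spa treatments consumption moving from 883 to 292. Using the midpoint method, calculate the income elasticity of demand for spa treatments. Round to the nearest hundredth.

4.82

%ΔQ = (292 − 883)/[(883+292)/2] = -591/587.5 ≈ -1.0060.
%ΔI = (64,083 − 79,000)/[(79,000+64,083)/2] = -14917/71541.5 ≈ -0.2085.
E_I = %ΔQ/%ΔI ≈ 4.82.
E_I > 1: normal good (luxury).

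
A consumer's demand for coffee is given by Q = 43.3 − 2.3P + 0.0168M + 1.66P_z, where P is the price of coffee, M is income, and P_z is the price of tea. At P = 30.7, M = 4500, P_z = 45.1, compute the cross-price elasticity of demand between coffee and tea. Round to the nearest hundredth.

Evaluating quantity at (P, M, P_z) gives Q = 43.3 − 2.3(30.7) + 0.0168(4500) + 1.66(45.1) = 43.3 − 70.61 + 75.6 + 74.866 = 123.156.
∂Q/∂P_z = +1.66, so E_xy = 1.66·(45.1/123.156) ≈ 0.61.
E_xy > 0: the goods are substitutes.

0.61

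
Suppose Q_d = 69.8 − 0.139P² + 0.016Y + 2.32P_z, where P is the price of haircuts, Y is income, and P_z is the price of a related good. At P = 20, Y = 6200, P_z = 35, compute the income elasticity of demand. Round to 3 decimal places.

0.510

Evaluating quantity at (P, Y, P_z) gives Q_d = 69.8 − 0.139(20)² + 0.016(6200) + 2.32(35) = 69.8 − 55.6 + 99.2 + 81.2 = 194.6.
∂Q_d/∂Y = +0.016, so E_I = 0.016·(6200/194.6) ≈ 0.510.
E_I ∈ (0,1): normal good (necessity).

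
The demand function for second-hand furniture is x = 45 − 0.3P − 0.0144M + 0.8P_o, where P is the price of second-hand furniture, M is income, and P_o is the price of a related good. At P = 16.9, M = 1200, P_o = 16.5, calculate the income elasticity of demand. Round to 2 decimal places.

-0.48

At the given point, x = 45 − 0.3(16.9) − 0.0144(1200) + 0.8(16.5) = 45 − 5.07 − 17.28 + 13.2 = 35.85.
∂x/∂M = −0.0144, so E_I = -0.0144·(1200/35.85) ≈ -0.48.
E_I < 0: inferior good.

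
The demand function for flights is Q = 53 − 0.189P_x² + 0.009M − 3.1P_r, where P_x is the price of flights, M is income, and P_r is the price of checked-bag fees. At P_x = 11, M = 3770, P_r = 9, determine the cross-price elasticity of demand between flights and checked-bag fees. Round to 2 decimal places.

First evaluate Q: 53 − 0.189(11)² + 0.009(3770) − 3.1(9) = 53 − 22.869 + 33.93 − 27.9 = 36.161.
∂Q/∂P_r = −3.1, so E_xy = -3.1·(9/36.161) ≈ -0.77.
E_xy < 0: the goods are complements.

-0.77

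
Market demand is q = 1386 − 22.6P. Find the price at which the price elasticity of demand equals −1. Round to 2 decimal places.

30.66

For linear demand q = a − bP, E = −bP/(a − bP). |E| = 1 ⇒ bP = a − bP ⇒ P = a/(2b).
P = 1386/(2·22.6) ≈ 30.66.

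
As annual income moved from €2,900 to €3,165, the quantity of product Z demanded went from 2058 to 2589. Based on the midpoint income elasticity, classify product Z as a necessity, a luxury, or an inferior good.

%ΔQ = (2589 − 2058)/[(2058+2589)/2] = 531/2323.5 ≈ 0.2285.
%ΔM = (3,165 − 2,900)/[(2,900+3,165)/2] = 265/3032.5 ≈ 0.0874.
E_I = %ΔQ/%ΔM ≈ 2.615.
E_I > 1: normal good (luxury).

luxury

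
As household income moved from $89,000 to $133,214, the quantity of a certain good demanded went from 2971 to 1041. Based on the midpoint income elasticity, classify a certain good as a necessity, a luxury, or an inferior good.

inferior

%ΔQ = (1041 − 2971)/[(2971+1041)/2] = -1930/2006 ≈ -0.9621.
%ΔI = (133,214 − 89,000)/[(89,000+133,214)/2] = 44214/111107 ≈ 0.3979.
E_I = %ΔQ/%ΔI ≈ -2.418.
E_I < 0: inferior good.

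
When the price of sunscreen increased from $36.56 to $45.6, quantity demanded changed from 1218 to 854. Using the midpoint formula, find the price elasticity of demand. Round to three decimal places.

-1.597

%Δq = (854 − 1218)/[(1218 + 854)/2] = -364/1036 ≈ -0.3514.
%ΔP = (45.6 − 36.56)/[(36.56 + 45.6)/2] = 9.04/41.08 ≈ 0.2201.
Arc elasticity E = %Δq/%ΔP ≈ -0.3514/0.2201 ≈ -1.597.
|E| > 1: demand is elastic over this range.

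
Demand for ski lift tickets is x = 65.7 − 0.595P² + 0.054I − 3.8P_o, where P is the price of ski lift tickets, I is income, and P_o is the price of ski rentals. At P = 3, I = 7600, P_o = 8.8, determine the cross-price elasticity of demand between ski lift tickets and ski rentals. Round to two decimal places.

At the given point, x = 65.7 − 0.595(3)² + 0.054(7600) − 3.8(8.8) = 65.7 − 5.355 + 410.4 − 33.44 = 437.305.
∂x/∂P_o = −3.8, so E_xy = -3.8·(8.8/437.305) ≈ -0.08.
E_xy < 0: the goods are complements.

-0.08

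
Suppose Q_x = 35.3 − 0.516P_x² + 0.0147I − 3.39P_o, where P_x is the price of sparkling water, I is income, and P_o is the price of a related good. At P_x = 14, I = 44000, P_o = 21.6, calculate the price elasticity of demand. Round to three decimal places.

Substituting, Q_x = 35.3 − 0.516(14)² + 0.0147(44000) − 3.39(21.6) = 35.3 − 101.136 + 646.8 − 73.224 = 507.74.
∂Q_x/∂P_x = −2·0.516·P_x = -14.448, so E_p = -14.448·(14/507.74) ≈ -0.398.
|E_p| < 1: demand is inelastic.

-0.398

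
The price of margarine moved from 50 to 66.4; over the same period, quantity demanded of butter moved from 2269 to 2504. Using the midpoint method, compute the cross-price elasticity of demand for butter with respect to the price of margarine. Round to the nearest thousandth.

0.349

%ΔQ_x = (2504 − 2269)/[(2269+2504)/2] = 235/2386.5 ≈ 0.0985.
%ΔP_y = (66.4 − 50)/[(50+66.4)/2] ≈ 0.2818.
E_xy = 0.0985/0.2818 ≈ 0.349.
E_xy > 0, so butter and margarine are substitutes.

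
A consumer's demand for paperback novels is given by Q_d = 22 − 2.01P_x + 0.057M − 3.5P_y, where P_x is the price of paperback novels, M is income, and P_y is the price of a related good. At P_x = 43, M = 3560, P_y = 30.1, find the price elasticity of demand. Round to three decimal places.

At the given point, Q_d = 22 − 2.01(43) + 0.057(3560) − 3.5(30.1) = 22 − 86.43 + 202.92 − 105.35 = 33.14.
∂Q_d/∂P_x = −2.01, so E_p = (−2.01)·(43/33.14) ≈ -2.608.
|E_p| > 1: demand is elastic.

-2.608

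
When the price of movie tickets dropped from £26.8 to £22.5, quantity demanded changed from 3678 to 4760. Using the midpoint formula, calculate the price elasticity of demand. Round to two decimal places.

-1.47

%Δq = (4760 − 3678)/[(3678 + 4760)/2] = 1082/4219 ≈ 0.2565.
%ΔP = (22.5 − 26.8)/[(26.8 + 22.5)/2] = -4.3/24.65 ≈ -0.1744.
Arc elasticity E = %Δq/%ΔP ≈ 0.2565/-0.1744 ≈ -1.47.
|E| > 1: demand is elastic over this range.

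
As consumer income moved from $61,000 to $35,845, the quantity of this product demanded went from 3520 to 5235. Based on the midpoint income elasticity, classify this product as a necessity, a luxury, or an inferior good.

%ΔQ = (5235 − 3520)/[(3520+5235)/2] = 1715/4377.5 ≈ 0.3918.
%ΔI = (35,845 − 61,000)/[(61,000+35,845)/2] = -25155/48422.5 ≈ -0.5195.
E_I = %ΔQ/%ΔI ≈ -0.754.
E_I < 0: inferior good.

inferior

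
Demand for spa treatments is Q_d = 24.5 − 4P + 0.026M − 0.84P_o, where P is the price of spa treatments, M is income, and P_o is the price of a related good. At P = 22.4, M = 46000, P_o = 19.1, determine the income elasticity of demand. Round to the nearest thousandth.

1.073

Evaluating quantity at (P, M, P_o) gives Q_d = 24.5 − 4(22.4) + 0.026(46000) − 0.84(19.1) = 24.5 − 89.6 + 1196 − 16.044 = 1114.856.
∂Q_d/∂M = +0.026, so E_I = 0.026·(46000/1114.856) ≈ 1.073.
E_I > 1: normal good (luxury).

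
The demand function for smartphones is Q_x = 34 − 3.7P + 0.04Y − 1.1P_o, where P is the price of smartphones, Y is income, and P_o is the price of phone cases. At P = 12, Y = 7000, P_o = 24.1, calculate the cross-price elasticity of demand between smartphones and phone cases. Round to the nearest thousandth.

-0.109

First evaluate Q_x: 34 − 3.7(12) + 0.04(7000) − 1.1(24.1) = 34 − 44.4 + 280 − 26.51 = 243.09.
∂Q_x/∂P_o = −1.1, so E_xy = -1.1·(24.1/243.09) ≈ -0.109.
E_xy < 0: the goods are complements.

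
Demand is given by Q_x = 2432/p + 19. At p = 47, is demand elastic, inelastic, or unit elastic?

inelastic

At p = 47, Q_x = 70.7447.
dQ_x/dp = −2432/p² = −1.101.
Point elasticity E = (dQ_x/dp)·(p/Q_x) = -1.101 × 47/70.7447 ≈ -0.731.
|E| ≈ 0.731 < 1, so demand is inelastic.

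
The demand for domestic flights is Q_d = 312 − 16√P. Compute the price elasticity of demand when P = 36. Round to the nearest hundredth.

-0.22

At P = 36, Q_d = 216.
dQ_d/dP = −16/(2√P) = −16/(2·6).
Point elasticity E = (dQ_d/dP)·(P/Q_d) = -1.3333 × 36/216 ≈ -0.22.
|E| < 1, so demand is inelastic at this price.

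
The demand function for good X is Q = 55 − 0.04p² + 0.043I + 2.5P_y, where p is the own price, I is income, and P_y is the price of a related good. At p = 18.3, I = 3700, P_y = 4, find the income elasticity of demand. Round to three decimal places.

0.755

Q = 55 − 0.04(18.3)² + 0.043(3700) + 2.5(4) = 55 − 13.3956 + 159.1 + 10 = 210.7044.
∂Q/∂I = +0.043, so E_I = 0.043·(3700/210.7044) ≈ 0.755.
E_I ∈ (0,1): normal good (necessity).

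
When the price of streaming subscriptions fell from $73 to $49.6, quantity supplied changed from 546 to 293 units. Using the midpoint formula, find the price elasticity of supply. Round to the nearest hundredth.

1.58

%Δq = (293 − 546)/[(546 + 293)/2] = -253/419.5 ≈ -0.6031.
%Δp = (49.6 − 73)/[(73 + 49.6)/2] = -23.4/61.3 ≈ -0.3817.
Arc elasticity E = %Δq/%Δp ≈ -0.6031/-0.3817 ≈ 1.58.
|E| > 1: supply is elastic over this range.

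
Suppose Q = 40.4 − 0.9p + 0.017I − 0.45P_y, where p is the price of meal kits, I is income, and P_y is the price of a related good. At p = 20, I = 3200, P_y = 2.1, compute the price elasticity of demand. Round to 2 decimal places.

-0.24

At the given point, Q = 40.4 − 0.9(20) + 0.017(3200) − 0.45(2.1) = 40.4 − 18 + 54.4 − 0.945 = 75.855.
∂Q/∂p = −0.9, so E_p = (−0.9)·(20/75.855) ≈ -0.24.
|E_p| < 1: demand is inelastic.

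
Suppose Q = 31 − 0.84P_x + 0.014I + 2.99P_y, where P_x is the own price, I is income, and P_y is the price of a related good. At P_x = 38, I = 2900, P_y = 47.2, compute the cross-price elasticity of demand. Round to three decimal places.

At the given point, Q = 31 − 0.84(38) + 0.014(2900) + 2.99(47.2) = 31 − 31.92 + 40.6 + 141.128 = 180.808.
∂Q/∂P_y = +2.99, so E_xy = 2.99·(47.2/180.808) ≈ 0.781.
E_xy > 0: the goods are substitutes.

0.781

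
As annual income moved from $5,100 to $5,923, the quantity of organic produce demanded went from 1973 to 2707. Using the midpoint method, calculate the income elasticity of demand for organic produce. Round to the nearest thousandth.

2.101

%ΔQ = (2707 − 1973)/[(1973+2707)/2] = 734/2340 ≈ 0.3137.
%ΔI = (5,923 − 5,100)/[(5,100+5,923)/2] = 823/5511.5 ≈ 0.1493.
E_I = %ΔQ/%ΔI ≈ 2.101.
E_I > 1: normal good (luxury).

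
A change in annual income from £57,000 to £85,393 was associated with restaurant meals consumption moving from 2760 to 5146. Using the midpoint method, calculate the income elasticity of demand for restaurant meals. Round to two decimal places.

%ΔQ = (5146 − 2760)/[(2760+5146)/2] = 2386/3953 ≈ 0.6036.
%ΔI = (85,393 − 57,000)/[(57,000+85,393)/2] = 28393/71196.5 ≈ 0.3988.
E_I = %ΔQ/%ΔI ≈ 1.51.
E_I > 1: normal good (luxury).

1.51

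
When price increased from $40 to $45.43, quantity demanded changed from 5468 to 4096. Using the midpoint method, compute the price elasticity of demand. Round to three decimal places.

-2.257

%Δq = (4096 − 5468)/[(5468 + 4096)/2] = -1372/4782 ≈ -0.2869.
%ΔP = (45.43 − 40)/[(40 + 45.43)/2] = 5.43/42.715 ≈ 0.1271.
Arc elasticity E = %Δq/%ΔP ≈ -0.2869/0.1271 ≈ -2.257.
|E| > 1: demand is elastic over this range.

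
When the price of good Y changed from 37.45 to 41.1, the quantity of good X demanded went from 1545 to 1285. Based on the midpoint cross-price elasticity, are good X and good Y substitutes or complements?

complements

%ΔQ_x = (1285 − 1545)/[(1545+1285)/2] = -260/1415 ≈ -0.1837.
%ΔP_y = (41.1 − 37.45)/[(37.45+41.1)/2] ≈ 0.0929.
E_xy = -0.1837/0.0929 ≈ -1.977.
E_xy < 0, so the goods are complements.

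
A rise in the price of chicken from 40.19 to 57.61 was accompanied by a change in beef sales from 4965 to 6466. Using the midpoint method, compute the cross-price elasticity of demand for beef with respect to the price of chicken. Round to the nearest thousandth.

0.737

%ΔQ_x = (6466 − 4965)/[(4965+6466)/2] = 1501/5715.5 ≈ 0.2626.
%ΔP_y = (57.61 − 40.19)/[(40.19+57.61)/2] ≈ 0.3562.
E_xy = 0.2626/0.3562 ≈ 0.737.
E_xy > 0, so beef and chicken are substitutes.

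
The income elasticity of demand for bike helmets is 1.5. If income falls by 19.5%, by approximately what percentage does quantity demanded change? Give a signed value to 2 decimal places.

-29.25

%ΔQ ≈ E × %ΔI = (1.5) × (-19.5%) = -29.25%.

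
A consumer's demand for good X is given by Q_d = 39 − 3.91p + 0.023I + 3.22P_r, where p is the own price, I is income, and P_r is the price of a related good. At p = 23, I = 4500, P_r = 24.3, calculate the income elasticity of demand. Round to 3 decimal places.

0.791

Evaluating quantity at (p, I, P_r) gives Q_d = 39 − 3.91(23) + 0.023(4500) + 3.22(24.3) = 39 − 89.93 + 103.5 + 78.246 = 130.816.
∂Q_d/∂I = +0.023, so E_I = 0.023·(4500/130.816) ≈ 0.791.
E_I ∈ (0,1): normal good (necessity).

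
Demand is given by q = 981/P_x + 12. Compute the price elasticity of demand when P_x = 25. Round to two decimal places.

At P_x = 25, q = 51.24.
dq/dP_x = −981/P_x² = −1.5696.
Point elasticity E = (dq/dP_x)·(P_x/q) = -1.5696 × 25/51.24 ≈ -0.77.
|E| < 1, so demand is inelastic at this price.

-0.77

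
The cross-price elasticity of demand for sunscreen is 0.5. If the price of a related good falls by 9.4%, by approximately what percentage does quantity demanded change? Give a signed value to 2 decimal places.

%ΔQ ≈ E × %ΔP_y = (0.5) × (-9.4%) = -4.70%.

-4.70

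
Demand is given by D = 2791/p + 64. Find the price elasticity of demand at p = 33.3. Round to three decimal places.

-0.567

At p = 33.3, D = 147.8138.
dD/dp = −2791/p² = −2.5169.
Point elasticity E = (dD/dp)·(p/D) = -2.5169 × 33.3/147.8138 ≈ -0.567.
|E| < 1, so demand is inelastic at this price.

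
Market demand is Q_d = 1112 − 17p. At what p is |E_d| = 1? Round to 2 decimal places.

For linear demand Q_d = a − bp, E = −bp/(a − bp). |E| = 1 ⇒ bp = a − bp ⇒ p = a/(2b).
p = 1112/(2·17) ≈ 32.71.

32.71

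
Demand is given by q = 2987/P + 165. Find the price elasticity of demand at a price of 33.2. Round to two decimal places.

-0.35

At P = 33.2, q = 254.9699.
dq/dP = −2987/P² = −2.7099.
Point elasticity E = (dq/dP)·(P/q) = -2.7099 × 33.2/254.9699 ≈ -0.35.
|E| < 1, so demand is inelastic at this price.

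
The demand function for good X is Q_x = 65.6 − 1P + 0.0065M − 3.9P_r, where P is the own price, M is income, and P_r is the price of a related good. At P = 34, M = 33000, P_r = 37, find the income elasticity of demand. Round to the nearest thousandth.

Substituting, Q_x = 65.6 − 1(34) + 0.0065(33000) − 3.9(37) = 65.6 − 34 + 214.5 − 144.3 = 101.8.
∂Q_x/∂M = +0.0065, so E_I = 0.0065·(33000/101.8) ≈ 2.107.
E_I > 1: normal good (luxury).

2.107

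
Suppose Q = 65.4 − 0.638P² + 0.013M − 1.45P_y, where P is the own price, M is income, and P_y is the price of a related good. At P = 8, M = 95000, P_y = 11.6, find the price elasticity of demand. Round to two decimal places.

-0.07

At the given point, Q = 65.4 − 0.638(8)² + 0.013(95000) − 1.45(11.6) = 65.4 − 40.832 + 1235 − 16.82 = 1242.748.
∂Q/∂P = −2·0.638·P = -10.208, so E_p = -10.208·(8/1242.748) ≈ -0.07.
|E_p| < 1: demand is inelastic.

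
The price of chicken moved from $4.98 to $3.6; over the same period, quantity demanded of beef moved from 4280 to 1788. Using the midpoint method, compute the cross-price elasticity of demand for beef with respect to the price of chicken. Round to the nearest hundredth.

%ΔQ_x = (1788 − 4280)/[(4280+1788)/2] = -2492/3034 ≈ -0.8214.
%ΔP_y = (3.6 − 4.98)/[(4.98+3.6)/2] ≈ -0.3217.
E_xy = -0.8214/-0.3217 ≈ 2.55.
E_xy > 0, so beef and chicken are substitutes.

2.55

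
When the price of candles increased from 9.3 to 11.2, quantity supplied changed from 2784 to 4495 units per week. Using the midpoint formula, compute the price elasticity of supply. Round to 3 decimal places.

%Δq = (4495 − 2784)/[(2784 + 4495)/2] = 1711/3639.5 ≈ 0.4701.
%Δp = (11.2 − 9.3)/[(9.3 + 11.2)/2] = 1.9/10.25 ≈ 0.1854.
Arc elasticity E = %Δq/%Δp ≈ 0.4701/0.1854 ≈ 2.536.
|E| > 1: supply is elastic over this range.

2.536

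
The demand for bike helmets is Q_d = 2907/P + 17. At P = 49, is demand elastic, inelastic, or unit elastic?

At P = 49, Q_d = 76.3265.
dQ_d/dP = −2907/P² = −1.2107.
Point elasticity E = (dQ_d/dP)·(P/Q_d) = -1.2107 × 49/76.3265 ≈ -0.777.
|E| ≈ 0.777 < 1, so demand is inelastic.

inelastic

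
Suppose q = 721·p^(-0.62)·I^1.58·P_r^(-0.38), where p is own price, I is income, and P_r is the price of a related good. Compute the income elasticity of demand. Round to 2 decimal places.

For a Cobb–Douglas (constant-elasticity) form q = A·I^α·…, the elasticity with respect to I equals the exponent α at every point.
Here the exponent on I is 1.58, so the income elasticity of demand is 1.58.

1.58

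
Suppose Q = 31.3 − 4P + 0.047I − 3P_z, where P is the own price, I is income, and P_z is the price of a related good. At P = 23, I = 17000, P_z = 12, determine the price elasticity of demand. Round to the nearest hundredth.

First evaluate Q: 31.3 − 4(23) + 0.047(17000) − 3(12) = 31.3 − 92 + 799 − 36 = 702.3.
∂Q/∂P = −4, so E_p = (−4)·(23/702.3) ≈ -0.13.
|E_p| < 1: demand is inelastic.

-0.13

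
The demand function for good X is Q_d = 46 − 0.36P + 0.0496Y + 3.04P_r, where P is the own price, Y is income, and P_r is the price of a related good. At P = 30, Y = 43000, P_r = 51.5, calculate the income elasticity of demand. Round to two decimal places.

0.92

Substituting, Q_d = 46 − 0.36(30) + 0.0496(43000) + 3.04(51.5) = 46 − 10.8 + 2132.8 + 156.56 = 2324.56.
∂Q_d/∂Y = +0.0496, so E_I = 0.0496·(43000/2324.56) ≈ 0.92.
E_I ∈ (0,1): normal good (necessity).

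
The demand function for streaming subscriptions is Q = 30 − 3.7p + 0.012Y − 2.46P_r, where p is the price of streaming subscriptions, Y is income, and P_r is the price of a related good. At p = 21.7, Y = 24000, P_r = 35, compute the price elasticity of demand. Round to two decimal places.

-0.53

First evaluate Q: 30 − 3.7(21.7) + 0.012(24000) − 2.46(35) = 30 − 80.29 + 288 − 86.1 = 151.61.
∂Q/∂p = −3.7, so E_p = (−3.7)·(21.7/151.61) ≈ -0.53.
|E_p| < 1: demand is inelastic.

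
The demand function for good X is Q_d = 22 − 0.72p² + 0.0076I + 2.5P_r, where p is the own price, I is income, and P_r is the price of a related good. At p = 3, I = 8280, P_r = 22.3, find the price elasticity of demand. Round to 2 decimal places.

Q_d = 22 − 0.72(3)² + 0.0076(8280) + 2.5(22.3) = 22 − 6.48 + 62.928 + 55.75 = 134.198.
∂Q_d/∂p = −2·0.72·p = -4.32, so E_p = -4.32·(3/134.198) ≈ -0.10.
|E_p| < 1: demand is inelastic.

-0.10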